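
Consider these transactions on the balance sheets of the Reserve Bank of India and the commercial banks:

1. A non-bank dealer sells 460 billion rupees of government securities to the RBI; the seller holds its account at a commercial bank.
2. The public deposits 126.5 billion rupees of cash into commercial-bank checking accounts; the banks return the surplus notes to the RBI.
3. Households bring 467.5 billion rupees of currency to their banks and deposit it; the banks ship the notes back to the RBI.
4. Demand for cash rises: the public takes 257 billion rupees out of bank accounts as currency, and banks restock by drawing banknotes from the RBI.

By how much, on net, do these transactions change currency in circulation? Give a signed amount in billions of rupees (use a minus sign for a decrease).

RBI balance sheet:
  Assets:      Securities +460B
  Liabilities: Bank reserves +797B, Currency in circulation −337B
Commercial banking system:
  Assets:      Reserves at CB +797B
  Liabilities: Checkable deposits +797B
So the change in currency in circulation is -337 billion.

-337 billion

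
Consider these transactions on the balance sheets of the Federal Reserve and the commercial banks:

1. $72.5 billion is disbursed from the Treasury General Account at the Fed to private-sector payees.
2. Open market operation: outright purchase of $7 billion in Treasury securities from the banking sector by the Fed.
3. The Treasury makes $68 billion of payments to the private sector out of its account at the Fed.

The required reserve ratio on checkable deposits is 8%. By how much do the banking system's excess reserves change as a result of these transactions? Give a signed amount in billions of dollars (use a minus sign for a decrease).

Government spending $72.5 billion: reserves +$72.5B, deposits +$72.5B.
OMO purchase (from banks) $7 billion: reserves +$7B, deposits 0.
Government spending $68 billion: reserves +$68B, deposits +$68B.
Totals: Δreserves = +$147.5B, Δdeposits = +$140.5B.
Δrequired reserves = 8% × +$140.5B = +$11.24B.
Δexcess reserves = Δreserves − Δrequired = +$147.5B − (+$11.24B) = +$136.26 billion.

+$136.26 billion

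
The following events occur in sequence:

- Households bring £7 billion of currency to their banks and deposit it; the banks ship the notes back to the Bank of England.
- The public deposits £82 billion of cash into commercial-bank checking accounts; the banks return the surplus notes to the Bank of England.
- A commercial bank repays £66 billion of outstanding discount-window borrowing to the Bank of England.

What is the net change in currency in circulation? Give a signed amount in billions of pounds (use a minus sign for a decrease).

-£89 billion

Currency deposit £7 billion: notes return to the central bank → −£7B.
Currency deposit £82 billion: notes return to the central bank → −£82B.
Discount-window repayment £66 billion: no currency enters or leaves circulation → 0.
Net: −7 − 82 + 0 = -£89 billion.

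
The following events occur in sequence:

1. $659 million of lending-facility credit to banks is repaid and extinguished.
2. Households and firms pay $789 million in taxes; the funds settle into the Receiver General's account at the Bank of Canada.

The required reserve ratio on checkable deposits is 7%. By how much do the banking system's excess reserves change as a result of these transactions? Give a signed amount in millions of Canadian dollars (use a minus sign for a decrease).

-$1392.77 million

Discount-window repayment $659 million: reserves −$659M, deposits 0.
Government account inflow $789 million: reserves −$789M, deposits −$789M.
Totals: Δreserves = −$1448M, Δdeposits = −$789M.
Δrequired reserves = 7% × −$789M = −$55.23M.
Δexcess reserves = Δreserves − Δrequired = −$1448M − (−$55.23M) = -$1392.77 million.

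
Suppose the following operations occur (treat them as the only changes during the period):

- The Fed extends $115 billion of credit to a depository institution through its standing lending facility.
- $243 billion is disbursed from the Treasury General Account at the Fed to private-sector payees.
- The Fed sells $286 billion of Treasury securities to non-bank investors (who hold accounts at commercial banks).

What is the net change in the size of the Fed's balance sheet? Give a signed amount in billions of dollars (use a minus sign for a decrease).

-$171 billion

Discount-window loan $115 billion: a Fed asset is acquired → +$115B.
Government spending $243 billion: only the composition of liabilities changes → 0.
Asset sale (to non-banks) $286 billion: a Fed asset is shed → −$286B.
Net: 115 + 0 − 286 = -$171 billion.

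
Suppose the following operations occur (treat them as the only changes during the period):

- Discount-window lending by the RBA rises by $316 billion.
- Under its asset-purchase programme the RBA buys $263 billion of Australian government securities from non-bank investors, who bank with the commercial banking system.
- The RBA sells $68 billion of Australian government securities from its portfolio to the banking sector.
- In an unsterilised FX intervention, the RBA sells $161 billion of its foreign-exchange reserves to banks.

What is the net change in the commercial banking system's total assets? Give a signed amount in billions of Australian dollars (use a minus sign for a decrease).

+$579 billion

Discount-window loan $316 billion: bank balance sheets expand → +$316B.
Asset purchase (from non-banks) $263 billion: bank balance sheets expand → +$263B.
OMO sale (to banks) $68 billion: just an asset swap on bank balance sheets → 0.
FX sale $161 billion: just an asset swap on bank balance sheets → 0.
Net: 316 + 263 + 0 + 0 = +$579 billion.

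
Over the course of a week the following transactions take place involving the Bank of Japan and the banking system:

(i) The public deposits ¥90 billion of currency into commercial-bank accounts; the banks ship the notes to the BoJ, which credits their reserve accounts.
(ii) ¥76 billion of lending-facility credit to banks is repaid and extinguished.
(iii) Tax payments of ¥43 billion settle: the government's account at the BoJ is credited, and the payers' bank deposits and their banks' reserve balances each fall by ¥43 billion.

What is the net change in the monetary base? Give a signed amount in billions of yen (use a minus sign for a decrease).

BoJ balance sheet:
  Assets:      Loans to banks −¥76B
  Liabilities: Bank reserves −¥29B, Currency in circulation −¥90B, Government deposits +¥43B
Monetary base = currency + reserves: −¥90B + (−¥29B) = -¥119 billion.

-¥119 billion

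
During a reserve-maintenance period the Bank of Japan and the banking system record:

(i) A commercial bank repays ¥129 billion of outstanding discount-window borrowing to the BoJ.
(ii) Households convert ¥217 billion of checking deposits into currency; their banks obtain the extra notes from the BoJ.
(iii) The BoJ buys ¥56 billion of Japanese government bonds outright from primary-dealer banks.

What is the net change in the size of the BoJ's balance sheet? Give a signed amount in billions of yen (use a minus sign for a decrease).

Discount-window repayment ¥129 billion: a BoJ asset is shed → −¥129B.
Currency withdrawal ¥217 billion: only the composition of liabilities changes → 0.
OMO purchase (from banks) ¥56 billion: a BoJ asset is acquired → +¥56B.
Net: −129 + 0 + 56 = -¥73 billion.

-¥73 billion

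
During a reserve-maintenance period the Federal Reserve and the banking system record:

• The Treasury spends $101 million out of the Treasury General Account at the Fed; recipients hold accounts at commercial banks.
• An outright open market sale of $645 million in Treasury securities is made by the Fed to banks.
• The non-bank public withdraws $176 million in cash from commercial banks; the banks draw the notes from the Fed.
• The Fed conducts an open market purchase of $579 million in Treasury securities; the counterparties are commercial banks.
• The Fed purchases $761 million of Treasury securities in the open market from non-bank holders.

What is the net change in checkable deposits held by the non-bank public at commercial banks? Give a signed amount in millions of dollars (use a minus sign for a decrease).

+$686 million

Fed balance sheet:
  Assets:      Securities +$695M
  Liabilities: Bank reserves +$620M, Currency in circulation +$176M, Government deposits −$101M
Commercial banking system:
  Assets:      Reserves at CB +$620M, Securities +$66M
  Liabilities: Checkable deposits +$686M
So the change in checkable deposits held by the non-bank public at commercial banks is +$686 million.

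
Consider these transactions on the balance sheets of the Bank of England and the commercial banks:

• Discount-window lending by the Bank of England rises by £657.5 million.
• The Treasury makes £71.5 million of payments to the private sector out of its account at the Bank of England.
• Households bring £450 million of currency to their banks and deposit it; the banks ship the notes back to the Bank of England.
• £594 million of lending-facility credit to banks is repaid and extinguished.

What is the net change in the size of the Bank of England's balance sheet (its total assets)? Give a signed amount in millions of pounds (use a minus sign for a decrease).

Discount-window loan £657.5 million: a Bank of England asset is acquired → +£657.5M.
Government spending £71.5 million: only the composition of liabilities changes → 0.
Currency deposit £450 million: only the composition of liabilities changes → 0.
Discount-window repayment £594 million: a Bank of England asset is shed → −£594M.
Net: 657.5 + 0 + 0 − 594 = +£63.5 million.

+£63.5 million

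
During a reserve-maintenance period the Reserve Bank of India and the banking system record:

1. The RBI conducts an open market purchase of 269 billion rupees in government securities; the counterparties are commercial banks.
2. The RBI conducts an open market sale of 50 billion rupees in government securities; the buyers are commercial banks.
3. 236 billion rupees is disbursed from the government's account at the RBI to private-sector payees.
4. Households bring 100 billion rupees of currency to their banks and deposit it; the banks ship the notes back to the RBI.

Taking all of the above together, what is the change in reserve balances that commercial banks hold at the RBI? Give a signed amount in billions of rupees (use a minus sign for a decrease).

+555 billion

OMO purchase (from banks) 269 billion rupees: the RBI pays by crediting reserve accounts → +269B.
OMO sale (to banks) 50 billion rupees: the buying banks pay out of their reserve balances → −50B.
Government spending 236 billion rupees: government payments flow into bank reserve accounts → +236B.
Currency deposit 100 billion rupees: returned notes are swapped for reserve credit → +100B.
Net: 269 − 50 + 236 + 100 = +555 billion.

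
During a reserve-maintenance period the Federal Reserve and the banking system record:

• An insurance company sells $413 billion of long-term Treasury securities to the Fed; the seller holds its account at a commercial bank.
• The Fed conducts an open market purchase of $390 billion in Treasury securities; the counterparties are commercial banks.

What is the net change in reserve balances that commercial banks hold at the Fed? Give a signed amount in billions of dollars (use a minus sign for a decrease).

+$803 billion

Fed balance sheet:
  Assets:      Securities +$803B
  Liabilities: Bank reserves +$803B
So the change in reserve balances that commercial banks hold at the Fed is +$803 billion.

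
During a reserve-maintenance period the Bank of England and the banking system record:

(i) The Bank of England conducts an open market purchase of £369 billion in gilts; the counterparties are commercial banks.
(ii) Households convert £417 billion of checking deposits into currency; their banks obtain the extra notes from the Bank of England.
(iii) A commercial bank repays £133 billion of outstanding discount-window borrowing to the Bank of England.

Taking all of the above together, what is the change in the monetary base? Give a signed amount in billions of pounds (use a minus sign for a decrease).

Bank of England balance sheet:
  Assets:      Securities +£369B, Loans to banks −£133B
  Liabilities: Bank reserves −£181B, Currency in circulation +£417B
Monetary base = currency + reserves: +£417B + (−£181B) = +£236 billion.

+£236 billion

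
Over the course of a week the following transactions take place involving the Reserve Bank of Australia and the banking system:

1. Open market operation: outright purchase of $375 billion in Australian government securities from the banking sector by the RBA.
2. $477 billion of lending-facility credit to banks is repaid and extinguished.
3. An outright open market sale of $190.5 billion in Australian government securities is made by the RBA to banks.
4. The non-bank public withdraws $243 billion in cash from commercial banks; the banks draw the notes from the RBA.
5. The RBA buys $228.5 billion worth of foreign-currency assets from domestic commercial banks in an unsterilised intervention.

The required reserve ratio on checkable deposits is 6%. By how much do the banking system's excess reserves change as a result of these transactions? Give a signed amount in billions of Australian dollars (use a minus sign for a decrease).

OMO purchase (from banks) $375 billion: reserves +$375B, deposits 0.
Discount-window repayment $477 billion: reserves −$477B, deposits 0.
OMO sale (to banks) $190.5 billion: reserves −$190.5B, deposits 0.
Currency withdrawal $243 billion: reserves −$243B, deposits −$243B.
FX purchase $228.5 billion: reserves +$228.5B, deposits 0.
Totals: Δreserves = −$307B, Δdeposits = −$243B.
Δrequired reserves = 6% × −$243B = −$14.58B.
Δexcess reserves = Δreserves − Δrequired = −$307B − (−$14.58B) = -$292.42 billion.

-$292.42 billion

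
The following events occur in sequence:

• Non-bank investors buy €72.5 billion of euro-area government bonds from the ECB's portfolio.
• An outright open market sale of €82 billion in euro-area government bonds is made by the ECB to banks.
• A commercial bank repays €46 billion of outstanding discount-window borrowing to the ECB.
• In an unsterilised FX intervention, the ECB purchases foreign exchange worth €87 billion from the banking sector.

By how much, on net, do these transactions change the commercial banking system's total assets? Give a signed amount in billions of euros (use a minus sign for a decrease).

-€118.5 billion

ECB balance sheet:
  Assets:      Securities −€154.5B, Loans to banks −€46B, Foreign assets +€87B
  Liabilities: Bank reserves −€113.5B
Commercial banking system:
  Assets:      Reserves at CB −€113.5B, Securities +€82B, Foreign assets −€87B
  Liabilities: Checkable deposits −€72.5B, Borrowings from CB −€46B
Change in total bank assets = -€118.5 billion.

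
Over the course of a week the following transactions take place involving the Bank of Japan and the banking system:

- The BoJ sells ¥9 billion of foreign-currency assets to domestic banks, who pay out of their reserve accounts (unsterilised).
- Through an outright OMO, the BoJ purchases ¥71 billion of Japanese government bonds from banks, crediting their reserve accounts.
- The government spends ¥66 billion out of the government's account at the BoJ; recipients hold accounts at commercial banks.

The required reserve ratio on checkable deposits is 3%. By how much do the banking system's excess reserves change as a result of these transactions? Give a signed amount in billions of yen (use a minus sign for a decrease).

+¥126.02 billion

FX sale ¥9 billion: reserves −¥9B, deposits 0.
OMO purchase (from banks) ¥71 billion: reserves +¥71B, deposits 0.
Government spending ¥66 billion: reserves +¥66B, deposits +¥66B.
Totals: Δreserves = +¥128B, Δdeposits = +¥66B.
Δrequired reserves = 3% × +¥66B = +¥1.98B.
Δexcess reserves = Δreserves − Δrequired = +¥128B − (+¥1.98B) = +¥126.02 billion.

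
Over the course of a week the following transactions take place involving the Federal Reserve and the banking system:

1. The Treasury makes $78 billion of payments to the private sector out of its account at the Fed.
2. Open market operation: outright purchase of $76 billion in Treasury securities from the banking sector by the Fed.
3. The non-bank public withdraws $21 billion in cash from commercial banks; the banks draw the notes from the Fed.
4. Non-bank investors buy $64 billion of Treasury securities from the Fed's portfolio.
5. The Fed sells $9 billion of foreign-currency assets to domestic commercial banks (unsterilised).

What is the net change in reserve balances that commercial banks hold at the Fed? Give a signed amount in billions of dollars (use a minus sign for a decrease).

Fed balance sheet:
  Assets:      Securities +$12B, Foreign assets −$9B
  Liabilities: Bank reserves +$60B, Currency in circulation +$21B, Government deposits −$78B
So the change in reserve balances that commercial banks hold at the Fed is +$60 billion.

+$60 billion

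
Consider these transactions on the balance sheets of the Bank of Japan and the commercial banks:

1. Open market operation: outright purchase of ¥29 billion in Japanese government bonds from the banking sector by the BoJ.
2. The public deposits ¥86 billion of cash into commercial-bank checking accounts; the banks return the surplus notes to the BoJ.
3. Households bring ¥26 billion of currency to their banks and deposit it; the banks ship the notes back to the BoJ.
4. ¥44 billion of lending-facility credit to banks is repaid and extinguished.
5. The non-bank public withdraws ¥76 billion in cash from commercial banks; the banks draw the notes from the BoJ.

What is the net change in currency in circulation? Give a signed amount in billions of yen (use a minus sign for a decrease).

OMO purchase (from banks) ¥29 billion: no currency enters or leaves circulation → 0.
Currency deposit ¥86 billion: notes return to the central bank → −¥86B.
Currency deposit ¥26 billion: notes return to the central bank → −¥26B.
Discount-window repayment ¥44 billion: no currency enters or leaves circulation → 0.
Currency withdrawal ¥76 billion: notes leave the central bank → +¥76B.
Net: 0 − 86 − 26 + 0 + 76 = -¥36 billion.

-¥36 billion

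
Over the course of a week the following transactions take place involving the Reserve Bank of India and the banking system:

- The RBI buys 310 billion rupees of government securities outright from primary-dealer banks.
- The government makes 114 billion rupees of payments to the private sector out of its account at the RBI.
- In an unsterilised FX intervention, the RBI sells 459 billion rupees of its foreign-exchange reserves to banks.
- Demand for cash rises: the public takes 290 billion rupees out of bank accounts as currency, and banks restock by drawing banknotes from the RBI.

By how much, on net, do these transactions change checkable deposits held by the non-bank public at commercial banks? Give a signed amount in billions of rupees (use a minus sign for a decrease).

-176 billion

RBI balance sheet:
  Assets:      Securities +310B, Foreign assets −459B
  Liabilities: Bank reserves −325B, Currency in circulation +290B, Government deposits −114B
Commercial banking system:
  Assets:      Reserves at CB −325B, Securities −310B, Foreign assets +459B
  Liabilities: Checkable deposits −176B
So the change in checkable deposits held by the non-bank public at commercial banks is -176 billion.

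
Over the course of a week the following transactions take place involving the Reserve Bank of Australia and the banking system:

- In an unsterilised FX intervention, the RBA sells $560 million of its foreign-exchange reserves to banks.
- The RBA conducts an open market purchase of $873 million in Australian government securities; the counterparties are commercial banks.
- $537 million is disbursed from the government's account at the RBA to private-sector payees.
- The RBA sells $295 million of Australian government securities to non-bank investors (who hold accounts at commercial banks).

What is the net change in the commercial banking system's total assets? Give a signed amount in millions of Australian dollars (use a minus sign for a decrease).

+$242 million

FX sale $560 million: just an asset swap on bank balance sheets → 0.
OMO purchase (from banks) $873 million: just an asset swap on bank balance sheets → 0.
Government spending $537 million: bank balance sheets expand → +$537M.
Asset sale (to non-banks) $295 million: bank balance sheets shrink → −$295M.
Net: 0 + 0 + 537 − 295 = +$242 million.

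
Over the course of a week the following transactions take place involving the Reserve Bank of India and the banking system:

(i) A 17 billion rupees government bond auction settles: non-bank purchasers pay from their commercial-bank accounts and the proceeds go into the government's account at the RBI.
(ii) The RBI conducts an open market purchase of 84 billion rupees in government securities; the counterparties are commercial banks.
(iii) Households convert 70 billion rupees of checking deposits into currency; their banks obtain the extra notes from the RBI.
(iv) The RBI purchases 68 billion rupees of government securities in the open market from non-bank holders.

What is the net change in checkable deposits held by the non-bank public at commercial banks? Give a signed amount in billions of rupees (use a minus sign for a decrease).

-19 billion

RBI balance sheet:
  Assets:      Securities +152B
  Liabilities: Bank reserves +65B, Currency in circulation +70B, Government deposits +17B
Commercial banking system:
  Assets:      Reserves at CB +65B, Securities −84B
  Liabilities: Checkable deposits −19B
So the change in checkable deposits held by the non-bank public at commercial banks is -19 billion.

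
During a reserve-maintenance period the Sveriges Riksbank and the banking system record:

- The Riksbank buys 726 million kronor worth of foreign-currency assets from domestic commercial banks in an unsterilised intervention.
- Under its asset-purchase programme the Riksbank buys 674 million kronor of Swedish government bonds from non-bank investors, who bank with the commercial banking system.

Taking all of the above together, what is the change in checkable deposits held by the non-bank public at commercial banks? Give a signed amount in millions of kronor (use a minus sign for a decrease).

FX purchase 726 million kronor: the counterparty is a bank, so public deposits are unchanged → 0.
Asset purchase (from non-banks) 674 million kronor: non-bank counterparties' bank balances rise → +674M.
Net: 0 + 674 = +674 million.

+674 million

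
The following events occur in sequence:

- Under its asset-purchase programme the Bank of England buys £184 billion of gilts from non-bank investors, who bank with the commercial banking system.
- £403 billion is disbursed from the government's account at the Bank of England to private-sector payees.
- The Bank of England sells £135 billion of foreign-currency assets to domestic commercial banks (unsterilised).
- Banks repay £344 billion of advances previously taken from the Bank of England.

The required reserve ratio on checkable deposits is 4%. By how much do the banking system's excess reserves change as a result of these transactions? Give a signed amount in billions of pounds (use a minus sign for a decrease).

+£84.52 billion

Asset purchase (from non-banks) £184 billion: reserves +£184B, deposits +£184B.
Government spending £403 billion: reserves +£403B, deposits +£403B.
FX sale £135 billion: reserves −£135B, deposits 0.
Discount-window repayment £344 billion: reserves −£344B, deposits 0.
Totals: Δreserves = +£108B, Δdeposits = +£587B.
Δrequired reserves = 4% × +£587B = +£23.48B.
Δexcess reserves = Δreserves − Δrequired = +£108B − (+£23.48B) = +£84.52 billion.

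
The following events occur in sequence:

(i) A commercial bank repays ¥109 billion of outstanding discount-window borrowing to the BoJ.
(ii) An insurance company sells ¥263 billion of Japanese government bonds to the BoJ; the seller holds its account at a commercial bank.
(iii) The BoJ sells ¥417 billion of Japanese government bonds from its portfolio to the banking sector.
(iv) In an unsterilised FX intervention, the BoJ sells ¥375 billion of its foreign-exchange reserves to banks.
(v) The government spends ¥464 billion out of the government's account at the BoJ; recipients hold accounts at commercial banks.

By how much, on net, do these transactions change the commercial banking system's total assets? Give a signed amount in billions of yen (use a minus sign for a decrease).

+¥618 billion

Discount-window repayment ¥109 billion: bank balance sheets shrink → −¥109B.
Asset purchase (from non-banks) ¥263 billion: bank balance sheets expand → +¥263B.
OMO sale (to banks) ¥417 billion: just an asset swap on bank balance sheets → 0.
FX sale ¥375 billion: just an asset swap on bank balance sheets → 0.
Government spending ¥464 billion: bank balance sheets expand → +¥464B.
Net: −109 + 263 + 0 + 0 + 464 = +¥618 billion.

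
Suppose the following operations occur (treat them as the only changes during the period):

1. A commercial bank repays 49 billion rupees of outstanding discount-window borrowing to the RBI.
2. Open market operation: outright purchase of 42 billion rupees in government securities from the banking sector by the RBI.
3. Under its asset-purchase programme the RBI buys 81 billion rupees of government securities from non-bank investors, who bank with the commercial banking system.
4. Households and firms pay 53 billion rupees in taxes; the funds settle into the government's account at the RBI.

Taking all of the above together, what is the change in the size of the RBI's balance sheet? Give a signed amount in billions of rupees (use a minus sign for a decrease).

RBI balance sheet:
  Assets:      Securities +123B, Loans to banks −49B
  Liabilities: Bank reserves +21B, Government deposits +53B
Commercial banking system:
  Assets:      Reserves at CB +21B, Securities −42B
  Liabilities: Checkable deposits +28B, Borrowings from CB −49B
Change in total RBI assets = +74 billion.

+74 billion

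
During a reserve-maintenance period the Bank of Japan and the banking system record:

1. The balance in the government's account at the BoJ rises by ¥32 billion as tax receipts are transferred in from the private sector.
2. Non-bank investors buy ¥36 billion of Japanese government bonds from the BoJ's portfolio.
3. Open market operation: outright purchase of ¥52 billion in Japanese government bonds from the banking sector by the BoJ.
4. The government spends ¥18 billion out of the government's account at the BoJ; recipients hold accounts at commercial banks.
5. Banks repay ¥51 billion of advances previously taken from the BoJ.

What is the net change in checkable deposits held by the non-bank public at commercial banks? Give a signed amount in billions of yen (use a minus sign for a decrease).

BoJ balance sheet:
  Assets:      Securities +¥16B, Loans to banks −¥51B
  Liabilities: Bank reserves −¥49B, Government deposits +¥14B
Commercial banking system:
  Assets:      Reserves at CB −¥49B, Securities −¥52B
  Liabilities: Checkable deposits −¥50B, Borrowings from CB −¥51B
So the change in checkable deposits held by the non-bank public at commercial banks is -¥50 billion.

-¥50 billion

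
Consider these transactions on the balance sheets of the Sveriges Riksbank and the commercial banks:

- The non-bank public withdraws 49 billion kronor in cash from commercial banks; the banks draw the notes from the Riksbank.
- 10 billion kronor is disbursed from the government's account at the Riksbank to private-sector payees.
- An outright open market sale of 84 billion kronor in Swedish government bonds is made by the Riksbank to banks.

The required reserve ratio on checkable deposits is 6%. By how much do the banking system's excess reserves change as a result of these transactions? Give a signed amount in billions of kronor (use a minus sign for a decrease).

-120.66 billion

Currency withdrawal 49 billion kronor: reserves −49B, deposits −49B.
Government spending 10 billion kronor: reserves +10B, deposits +10B.
OMO sale (to banks) 84 billion kronor: reserves −84B, deposits 0.
Totals: Δreserves = −123B, Δdeposits = −39B.
Δrequired reserves = 6% × −39B = −2.34B.
Δexcess reserves = Δreserves − Δrequired = −123B − (−2.34B) = -120.66 billion.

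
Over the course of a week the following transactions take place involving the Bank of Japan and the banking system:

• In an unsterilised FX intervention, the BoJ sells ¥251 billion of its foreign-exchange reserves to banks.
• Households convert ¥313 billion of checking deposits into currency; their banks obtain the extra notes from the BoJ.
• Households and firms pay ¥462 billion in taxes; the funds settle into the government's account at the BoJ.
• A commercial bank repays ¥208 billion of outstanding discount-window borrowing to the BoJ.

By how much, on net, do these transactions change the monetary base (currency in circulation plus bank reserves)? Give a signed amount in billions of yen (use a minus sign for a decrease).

FX sale ¥251 billion: BoJ balance sheet contracts → −¥251B.
Currency withdrawal ¥313 billion: just a shift between currency and reserves — both are base money → 0.
Government account inflow ¥462 billion: reserves shift to a non-base liability → −¥462B.
Discount-window repayment ¥208 billion: BoJ balance sheet contracts → −¥208B.
Net: −251 + 0 − 462 − 208 = -¥921 billion.

-¥921 billion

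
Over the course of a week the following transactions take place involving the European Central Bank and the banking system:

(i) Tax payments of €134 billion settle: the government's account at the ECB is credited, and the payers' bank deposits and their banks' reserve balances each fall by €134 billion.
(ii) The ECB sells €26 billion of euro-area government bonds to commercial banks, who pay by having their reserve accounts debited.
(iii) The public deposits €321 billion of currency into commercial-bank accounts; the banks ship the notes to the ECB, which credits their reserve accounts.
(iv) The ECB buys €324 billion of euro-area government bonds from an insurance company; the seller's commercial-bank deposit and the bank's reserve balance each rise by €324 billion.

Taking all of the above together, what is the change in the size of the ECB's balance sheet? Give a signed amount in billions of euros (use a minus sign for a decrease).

+€298 billion

Government account inflow €134 billion: only the composition of liabilities changes → 0.
OMO sale (to banks) €26 billion: an ECB asset is shed → −€26B.
Currency deposit €321 billion: only the composition of liabilities changes → 0.
Asset purchase (from non-banks) €324 billion: an ECB asset is acquired → +€324B.
Net: 0 − 26 + 0 + 324 = +€298 billion.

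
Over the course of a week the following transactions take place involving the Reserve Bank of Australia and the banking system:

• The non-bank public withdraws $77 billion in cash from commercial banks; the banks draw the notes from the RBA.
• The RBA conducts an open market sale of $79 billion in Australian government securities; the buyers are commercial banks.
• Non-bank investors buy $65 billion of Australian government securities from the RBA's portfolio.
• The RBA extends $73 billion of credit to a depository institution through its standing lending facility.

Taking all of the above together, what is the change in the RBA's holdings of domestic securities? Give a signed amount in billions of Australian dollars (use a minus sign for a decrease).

-$144 billion

Currency withdrawal $77 billion: the RBA's securities portfolio is untouched → 0.
OMO sale (to banks) $79 billion: securities removed from the RBA's portfolio → −$79B.
Asset sale (to non-banks) $65 billion: securities removed from the RBA's portfolio → −$65B.
Discount-window loan $73 billion: the RBA's securities portfolio is untouched → 0.
Net: 0 − 79 − 65 + 0 = -$144 billion.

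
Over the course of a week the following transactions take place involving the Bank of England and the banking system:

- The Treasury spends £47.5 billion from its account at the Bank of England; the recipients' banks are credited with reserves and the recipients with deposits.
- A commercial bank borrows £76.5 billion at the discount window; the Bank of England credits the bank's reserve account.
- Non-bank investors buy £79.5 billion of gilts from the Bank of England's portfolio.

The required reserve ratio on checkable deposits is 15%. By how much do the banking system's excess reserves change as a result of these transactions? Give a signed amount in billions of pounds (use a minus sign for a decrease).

+£49.3 billion

Government spending £47.5 billion: reserves +£47.5B, deposits +£47.5B.
Discount-window loan £76.5 billion: reserves +£76.5B, deposits 0.
Asset sale (to non-banks) £79.5 billion: reserves −£79.5B, deposits −£79.5B.
Totals: Δreserves = +£44.5B, Δdeposits = −£32B.
Δrequired reserves = 15% × −£32B = −£4.8B.
Δexcess reserves = Δreserves − Δrequired = +£44.5B − (−£4.8B) = +£49.3 billion.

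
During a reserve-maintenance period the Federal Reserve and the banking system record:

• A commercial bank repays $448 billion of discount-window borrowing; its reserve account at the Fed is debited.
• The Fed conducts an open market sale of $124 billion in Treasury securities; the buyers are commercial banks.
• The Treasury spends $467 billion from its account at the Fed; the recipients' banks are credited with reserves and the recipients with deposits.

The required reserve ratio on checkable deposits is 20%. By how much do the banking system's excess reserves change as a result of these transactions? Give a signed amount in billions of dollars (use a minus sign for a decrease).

-$198.4 billion

Discount-window repayment $448 billion: reserves −$448B, deposits 0.
OMO sale (to banks) $124 billion: reserves −$124B, deposits 0.
Government spending $467 billion: reserves +$467B, deposits +$467B.
Totals: Δreserves = −$105B, Δdeposits = +$467B.
Δrequired reserves = 20% × +$467B = +$93.4B.
Δexcess reserves = Δreserves − Δrequired = −$105B − (+$93.4B) = -$198.4 billion.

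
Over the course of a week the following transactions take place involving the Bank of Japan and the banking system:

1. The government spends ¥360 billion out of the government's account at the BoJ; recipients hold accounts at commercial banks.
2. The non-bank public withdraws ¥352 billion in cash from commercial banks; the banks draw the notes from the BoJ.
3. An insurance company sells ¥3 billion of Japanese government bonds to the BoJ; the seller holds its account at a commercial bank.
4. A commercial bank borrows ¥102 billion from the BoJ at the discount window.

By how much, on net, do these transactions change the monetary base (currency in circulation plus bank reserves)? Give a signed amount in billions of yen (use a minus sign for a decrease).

Government spending ¥360 billion: a non-base liability converts back to reserves → +¥360B.
Currency withdrawal ¥352 billion: just a shift between currency and reserves — both are base money → 0.
Asset purchase (from non-banks) ¥3 billion: BoJ balance sheet expands → +¥3B.
Discount-window loan ¥102 billion: BoJ balance sheet expands → +¥102B.
Net: 360 + 0 + 3 + 102 = +¥465 billion.

+¥465 billion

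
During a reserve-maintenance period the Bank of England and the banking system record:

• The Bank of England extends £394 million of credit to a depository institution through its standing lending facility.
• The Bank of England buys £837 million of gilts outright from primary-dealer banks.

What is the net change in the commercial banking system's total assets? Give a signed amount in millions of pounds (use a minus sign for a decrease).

Bank of England balance sheet:
  Assets:      Securities +£837M, Loans to banks +£394M
  Liabilities: Bank reserves +£1231M
Commercial banking system:
  Assets:      Reserves at CB +£1231M, Securities −£837M
  Liabilities: Borrowings from CB +£394M
Change in total bank assets = +£394 million.

+£394 million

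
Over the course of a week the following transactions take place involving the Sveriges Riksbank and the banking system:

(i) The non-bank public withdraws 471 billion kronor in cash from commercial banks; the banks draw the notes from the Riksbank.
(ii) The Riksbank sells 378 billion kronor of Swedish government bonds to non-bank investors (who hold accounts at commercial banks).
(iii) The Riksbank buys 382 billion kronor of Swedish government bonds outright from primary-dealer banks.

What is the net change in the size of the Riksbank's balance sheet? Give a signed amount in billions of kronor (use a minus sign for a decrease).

+4 billion

Riksbank balance sheet:
  Assets:      Securities +4B
  Liabilities: Bank reserves −467B, Currency in circulation +471B
Commercial banking system:
  Assets:      Reserves at CB −467B, Securities −382B
  Liabilities: Checkable deposits −849B
Change in total Riksbank assets = +4 billion.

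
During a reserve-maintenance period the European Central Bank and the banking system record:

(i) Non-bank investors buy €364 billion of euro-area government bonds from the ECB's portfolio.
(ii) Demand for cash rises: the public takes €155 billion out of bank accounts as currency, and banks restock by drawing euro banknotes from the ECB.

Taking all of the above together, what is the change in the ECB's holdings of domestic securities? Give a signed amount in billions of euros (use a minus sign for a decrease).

ECB balance sheet:
  Assets:      Securities −€364B
  Liabilities: Bank reserves −€519B, Currency in circulation +€155B
Commercial banking system:
  Assets:      Reserves at CB −€519B
  Liabilities: Checkable deposits −€519B
So the change in the ECB's holdings of domestic securities is -€364 billion.

-€364 billion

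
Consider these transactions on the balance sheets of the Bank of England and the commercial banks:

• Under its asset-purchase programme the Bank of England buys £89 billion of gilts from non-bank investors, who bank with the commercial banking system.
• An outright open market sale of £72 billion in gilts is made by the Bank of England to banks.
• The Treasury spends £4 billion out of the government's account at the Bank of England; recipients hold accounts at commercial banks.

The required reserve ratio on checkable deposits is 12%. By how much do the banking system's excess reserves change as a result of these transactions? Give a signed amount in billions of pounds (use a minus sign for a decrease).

Asset purchase (from non-banks) £89 billion: reserves +£89B, deposits +£89B.
OMO sale (to banks) £72 billion: reserves −£72B, deposits 0.
Government spending £4 billion: reserves +£4B, deposits +£4B.
Totals: Δreserves = +£21B, Δdeposits = +£93B.
Δrequired reserves = 12% × +£93B = +£11.16B.
Δexcess reserves = Δreserves − Δrequired = +£21B − (+£11.16B) = +£9.84 billion.

+£9.84 billion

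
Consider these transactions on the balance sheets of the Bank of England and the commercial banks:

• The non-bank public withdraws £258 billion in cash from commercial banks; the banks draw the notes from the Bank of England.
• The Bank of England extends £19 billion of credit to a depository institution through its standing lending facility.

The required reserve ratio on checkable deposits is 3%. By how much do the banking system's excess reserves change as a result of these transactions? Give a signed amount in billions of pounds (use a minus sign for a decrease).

-£231.26 billion

Currency withdrawal £258 billion: reserves −£258B, deposits −£258B.
Discount-window loan £19 billion: reserves +£19B, deposits 0.
Totals: Δreserves = −£239B, Δdeposits = −£258B.
Δrequired reserves = 3% × −£258B = −£7.74B.
Δexcess reserves = Δreserves − Δrequired = −£239B − (−£7.74B) = -£231.26 billion.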